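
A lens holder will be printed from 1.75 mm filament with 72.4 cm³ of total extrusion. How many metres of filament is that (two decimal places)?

Cross-section of 1.75 mm filament: π·(1.75/2)² = 2.4053 mm².
Length = 72.4 cm³ / 2.4053 mm² = 72400 / 2.4053 = 30100.2 mm = 30.10 m.

30.10 m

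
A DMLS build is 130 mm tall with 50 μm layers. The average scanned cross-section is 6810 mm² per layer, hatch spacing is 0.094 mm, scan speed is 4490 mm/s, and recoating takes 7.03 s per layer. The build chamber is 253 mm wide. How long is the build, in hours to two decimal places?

Layer count = ceil(130 / 0.05) = 2600.
Hatch length per layer = 6810 / 0.094, so 72446.8 mm.
Scan time per layer = 72446.8 / 4490, so 16.1351 s.
Per-layer time = 16.1351 + 7.03 = 23.1651 s.
Total: 2600 × 23.1651 s = 60229.26 s → 16.73 hours.

16.73 hours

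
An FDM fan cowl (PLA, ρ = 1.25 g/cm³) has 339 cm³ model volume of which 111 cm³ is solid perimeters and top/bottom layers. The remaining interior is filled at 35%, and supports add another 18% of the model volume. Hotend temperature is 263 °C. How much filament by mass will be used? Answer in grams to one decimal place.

Interior volume: 339 − 111 → 228 cm³.
Deposited infill = 0.35 × 228 = 79.8 cm³.
Support = 0.18 × 339, so 61.02 cm³.
Deposited volume = 111 + 79.8 + 61.02 = 251.82 cm³.
Mass = 251.82 × 1.25, so 314.775 g.

314.8 g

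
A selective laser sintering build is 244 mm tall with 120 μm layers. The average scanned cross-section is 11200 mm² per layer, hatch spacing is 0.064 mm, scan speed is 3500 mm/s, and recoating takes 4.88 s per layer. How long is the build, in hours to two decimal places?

31.01 hours

Number of layers: 244 / 0.12 → 2034 (rounded up).
Per-layer scan distance = 11200 / 0.064, so 175000 mm.
Scan time per layer = 175000 / 3500, so 50 s.
Layer cycle: 50 + 4.88 → 54.88 s.
Total: 2034 × 54.88 s = 111625.92 s → 31.01 hours.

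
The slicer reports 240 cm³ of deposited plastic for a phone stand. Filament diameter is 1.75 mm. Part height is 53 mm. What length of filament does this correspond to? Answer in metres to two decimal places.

99.78 m

Filament cross-section = π × (1.75/2)² = 2.4053 mm².
Length = 240 cm³ / 2.4053 mm² = 240000 / 2.4053 = 99779.65 mm = 99.78 m.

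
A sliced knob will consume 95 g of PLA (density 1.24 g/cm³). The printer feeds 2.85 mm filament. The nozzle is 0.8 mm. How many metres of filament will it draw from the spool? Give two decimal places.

Extruded volume: 95/1.24 = 76.6129 cm³ (76612.9 mm³).
Cross-section of 2.85 mm filament: π·(2.85/2)² = 6.3794 mm².
Length = 76612.9 / 6.3794 = 12009.42 mm = 12.01 m.

12.01 m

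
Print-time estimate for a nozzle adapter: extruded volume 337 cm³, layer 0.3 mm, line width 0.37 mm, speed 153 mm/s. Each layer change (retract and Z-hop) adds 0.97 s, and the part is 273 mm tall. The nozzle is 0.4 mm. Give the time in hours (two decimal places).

5.76 hours

Line area: 0.3 × 0.37 → 0.111 mm².
Path length: 337000 mm³ / 0.111 mm² → 3036036 mm.
Print-move time = 3036036 / 153, so 19843.4 s.
Number of layers: 273 / 0.3 → 910 (rounded up).
Z-hop total: 910 × 0.97 → 882.7 s.
Altogether 19843.4 + 882.7 = 20726.1 s, i.e. 5.76 hours.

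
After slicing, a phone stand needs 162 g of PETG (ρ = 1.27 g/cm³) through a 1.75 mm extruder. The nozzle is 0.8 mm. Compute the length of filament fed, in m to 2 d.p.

Extruded volume: 162/1.27 = 127.5591 cm³ (127559.1 mm³).
Cross-section of 1.75 mm filament: π·(1.75/2)² = 2.4053 mm².
Length = 127559.1 / 2.4053 = 53032.51 mm = 53.03 m.

53.03 m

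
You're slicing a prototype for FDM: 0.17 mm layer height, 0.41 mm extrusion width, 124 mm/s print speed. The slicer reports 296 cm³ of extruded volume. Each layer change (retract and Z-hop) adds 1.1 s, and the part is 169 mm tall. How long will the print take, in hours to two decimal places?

Extrusion cross-section = 0.17 × 0.41 = 0.0697 mm².
Toolpath length = 296 cm³ / 0.0697 mm² = 296000 / 0.0697 = 4246771.9 mm.
Extrusion time: 4246771.9 / 124 → 34248.2 s.
Number of layers: 169 / 0.17 → 995 (rounded up).
Layer-change overhead: 995 × 1.1 → 1094.5 s.
Altogether 34248.2 + 1094.5 = 35342.7 s, i.e. 9.82 hours.

9.82 hours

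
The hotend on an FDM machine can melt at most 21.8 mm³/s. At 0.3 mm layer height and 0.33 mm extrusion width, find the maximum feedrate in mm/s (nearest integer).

A = 0.3 × 0.33, so 0.099 mm².
v_max = Q/A = 21.8/0.099 = 220.20 mm/s → 220 mm/s.

220 mm/s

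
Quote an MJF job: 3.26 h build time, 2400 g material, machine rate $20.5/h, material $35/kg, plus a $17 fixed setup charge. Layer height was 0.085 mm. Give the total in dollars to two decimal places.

Machine cost: 20.5 × 3.26 → $66.83.
Material charge = 35 × 2400/1000 = $84.00.
Adding setup: 66.83 + 84.00 + 17 → $167.83.

$167.83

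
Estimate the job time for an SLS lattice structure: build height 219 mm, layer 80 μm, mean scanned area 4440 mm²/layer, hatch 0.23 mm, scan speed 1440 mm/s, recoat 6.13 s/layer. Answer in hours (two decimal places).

Layers = ⌈219/0.08⌉ = 2738.
Hatch length per layer: 4440 / 0.23 → 19304.3 mm.
Per-layer scan time: 19304.3 / 1440 → 13.4058 s.
Per-layer time: 13.4058 + 6.13 → 19.5358 s.
2738 layers × 19.5358 s/layer = 53489.0204 s, i.e. 14.86 hours.

14.86 hours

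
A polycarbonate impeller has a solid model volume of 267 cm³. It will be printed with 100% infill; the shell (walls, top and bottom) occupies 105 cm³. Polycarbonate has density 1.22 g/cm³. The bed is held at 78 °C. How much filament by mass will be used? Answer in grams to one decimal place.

Interior volume = 267 − 105 = 162 cm³.
Infill deposited = 1.00 × 162, so 162 cm³.
Total extruded = 105 + 162, so 267 cm³.
Mass = 267 × 1.22 = 325.74 g.

325.7 g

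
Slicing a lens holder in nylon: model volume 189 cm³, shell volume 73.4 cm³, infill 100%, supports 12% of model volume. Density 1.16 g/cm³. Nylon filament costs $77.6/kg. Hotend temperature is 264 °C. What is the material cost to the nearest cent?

Infill region: 189 − 73.4 → 115.6 cm³.
Infill deposited: 1.00 × 115.6 → 115.6 cm³.
Support = 0.12 × 189 = 22.68 cm³.
Total extruded: 73.4 + 115.6 + 22.68 → 211.68 cm³.
Mass = 211.68 × 1.16, so 245.5488 g.
At $77.6/kg: 245.5488/1000 × 77.6 = $19.05.

$19.05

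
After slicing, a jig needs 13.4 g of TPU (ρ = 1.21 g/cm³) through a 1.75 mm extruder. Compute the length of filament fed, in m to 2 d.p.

Extruded volume: 13.4/1.21 = 11.0744 cm³ (11074.4 mm³).
Cross-section of 1.75 mm filament: π·(1.75/2)² = 2.4053 mm².
Length = 11074.4 / 2.4053 = 4604.17 mm = 4.60 m.

4.60 m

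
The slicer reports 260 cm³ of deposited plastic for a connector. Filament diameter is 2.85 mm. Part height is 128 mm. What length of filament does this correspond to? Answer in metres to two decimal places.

A = π r² = π × 1.425² = 6.3794 mm².
L = 260000 mm³ / 6.3794 mm² = 40756.18 mm, i.e. 40.76 m.

40.76 m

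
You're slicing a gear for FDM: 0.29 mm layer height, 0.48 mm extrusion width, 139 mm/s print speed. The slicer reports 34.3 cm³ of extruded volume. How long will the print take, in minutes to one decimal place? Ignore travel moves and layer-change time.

29.5 minutes

Line area = 0.29 × 0.48 = 0.1392 mm².
Total extruded path = 34300/0.1392 = 246408 mm.
Time extruding: 246408 / 139 → 1772.7 s.
1772.7 s = 29.5 minutes.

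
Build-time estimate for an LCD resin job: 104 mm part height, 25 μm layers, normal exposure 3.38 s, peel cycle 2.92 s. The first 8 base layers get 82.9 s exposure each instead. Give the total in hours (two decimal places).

Number of layers: 104 / 0.025 → 4160 (rounded up).
Bottom layers = 8 × (82.9 + 2.92) = 686.56 s.
Normal layers = 4152 × (3.38 + 2.92), so 26157.6 s.
Sum: 686.56 + 26157.6 = 26844.16 s → 7.46 hours.

7.46 hours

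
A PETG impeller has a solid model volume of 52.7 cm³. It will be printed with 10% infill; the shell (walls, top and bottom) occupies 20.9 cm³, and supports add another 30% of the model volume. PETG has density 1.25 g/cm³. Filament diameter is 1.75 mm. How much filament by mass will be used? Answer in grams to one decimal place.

49.9 g

Volume inside the shell: 52.7 − 20.9 → 31.8 cm³.
Deposited infill = 0.10 × 31.8 = 3.18 cm³.
Support: 0.30 × 52.7 → 15.81 cm³.
Total extruded: 20.9 + 3.18 + 15.81 → 39.89 cm³.
Mass: 39.89 × 1.25 → 49.8625 g.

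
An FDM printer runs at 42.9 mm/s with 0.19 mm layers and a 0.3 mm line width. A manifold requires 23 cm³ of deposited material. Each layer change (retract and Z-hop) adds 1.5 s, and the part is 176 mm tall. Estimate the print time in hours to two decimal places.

3.00 hours

Extrusion cross-section = 0.19 × 0.3, so 0.057 mm².
Toolpath length = 23 cm³ / 0.057 mm² = 23000 / 0.057 = 403508.8 mm.
Print-move time = 403508.8 / 42.9 = 9405.8 s.
Number of layers: 176 / 0.19 → 927 (rounded up).
Non-print overhead = 927 × 1.5, so 1390.5 s.
Altogether 9405.8 + 1390.5 = 10796.3 s, i.e. 3.00 hours.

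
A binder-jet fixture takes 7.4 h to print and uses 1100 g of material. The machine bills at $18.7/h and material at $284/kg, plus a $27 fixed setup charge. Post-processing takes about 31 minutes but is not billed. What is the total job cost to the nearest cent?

Machine-time cost: 18.7 × 7.4 → $138.38.
Material cost = 284 × 1100/1000 = $312.40.
Adding setup: 138.38 + 312.40 + 27 → $477.78.

$477.78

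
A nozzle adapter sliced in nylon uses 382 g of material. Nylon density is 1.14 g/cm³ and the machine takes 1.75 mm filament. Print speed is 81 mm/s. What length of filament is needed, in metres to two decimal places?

139.31 m

Extruded volume: 382/1.14 = 335.0877 cm³ (335087.7 mm³).
A = π r² = π × 0.875² = 2.4053 mm².
Length = 335087.7 / 2.4053 = 139312.23 mm = 139.31 m.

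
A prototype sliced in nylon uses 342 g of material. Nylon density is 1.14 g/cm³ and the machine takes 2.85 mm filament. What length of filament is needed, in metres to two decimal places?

47.03 m

Extruded volume: 342/1.14 = 300 cm³ (300000 mm³).
Filament cross-section = π × (2.85/2)² = 6.3794 mm².
Length = 300000 / 6.3794 = 47026.37 mm = 47.03 m.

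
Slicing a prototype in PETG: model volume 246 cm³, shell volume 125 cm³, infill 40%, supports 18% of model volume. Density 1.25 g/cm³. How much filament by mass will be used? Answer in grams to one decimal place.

Infill region: 246 − 125 → 121 cm³.
Infill volume = 0.40 × 121 = 48.4 cm³.
Support: 0.18 × 246 → 44.28 cm³.
Total extruded = 125 + 48.4 + 44.28 = 217.68 cm³.
Mass = 217.68 × 1.25, so 272.1 g.

272.1 g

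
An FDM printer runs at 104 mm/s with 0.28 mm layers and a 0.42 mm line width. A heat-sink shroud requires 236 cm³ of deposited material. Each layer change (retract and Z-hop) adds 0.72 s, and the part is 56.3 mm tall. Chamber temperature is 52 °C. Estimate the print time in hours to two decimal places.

5.40 hours

Extrusion cross-section = 0.28 × 0.42, so 0.1176 mm².
Path length: 236000 mm³ / 0.1176 mm² → 2006802.7 mm.
Extrusion time = 2006802.7 / 104, so 19296.2 s.
Number of layers: 56.3 / 0.28 → 202 (rounded up).
Non-print overhead = 202 × 0.72, so 145.44 s.
Total = 19296.2 + 145.44 = 19441.64 s = 5.40 hours.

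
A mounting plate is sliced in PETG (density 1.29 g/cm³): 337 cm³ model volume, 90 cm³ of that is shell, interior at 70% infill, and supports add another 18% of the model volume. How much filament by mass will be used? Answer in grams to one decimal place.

417.4 g

Volume inside the shell = 337 − 90, so 247 cm³.
Infill deposited: 0.70 × 247 → 172.9 cm³.
Support: 0.18 × 337 → 60.66 cm³.
Total printed volume = 90 + 172.9 + 60.66 = 323.56 cm³.
Mass = 323.56 × 1.29 = 417.3924 g.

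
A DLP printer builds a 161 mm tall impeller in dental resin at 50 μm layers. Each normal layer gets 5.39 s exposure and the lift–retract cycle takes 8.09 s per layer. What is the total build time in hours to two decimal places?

Layers = ⌈161/0.05⌉ = 3220.
Cycle time = 5.39 + 8.09, so 13.48 s.
Build time: 3220 × 13.48 s = 43405.6 s, i.e. 12.06 hours.

12.06 hours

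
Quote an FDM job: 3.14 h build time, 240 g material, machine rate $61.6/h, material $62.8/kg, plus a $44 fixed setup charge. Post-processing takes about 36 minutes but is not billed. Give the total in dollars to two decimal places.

$252.50

Machine cost = 61.6 × 3.14 = $193.424.
Material charge = 62.8 × 240/1000 = $15.072.
Total = 193.424 + 15.072 + 44 = 252.496 ≈ $252.50.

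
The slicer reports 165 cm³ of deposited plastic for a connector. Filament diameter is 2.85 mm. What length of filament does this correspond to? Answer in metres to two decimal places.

25.86 m

Cross-section of 2.85 mm filament: π·(2.85/2)² = 6.3794 mm².
Length = 165 cm³ / 6.3794 mm² = 165000 / 6.3794 = 25864.5 mm = 25.86 m.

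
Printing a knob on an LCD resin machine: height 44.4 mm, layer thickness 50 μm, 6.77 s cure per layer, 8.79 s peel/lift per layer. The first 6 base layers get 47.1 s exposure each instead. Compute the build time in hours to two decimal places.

3.91 hours

Layer count = ceil(44.4 / 0.05) = 888.
Base layers = 6 × (47.1 + 8.79) = 335.34 s.
Remaining layers = 882 × (6.77 + 8.79) = 13723.92 s.
Sum: 335.34 + 13723.92 = 14059.26 s → 3.91 hours.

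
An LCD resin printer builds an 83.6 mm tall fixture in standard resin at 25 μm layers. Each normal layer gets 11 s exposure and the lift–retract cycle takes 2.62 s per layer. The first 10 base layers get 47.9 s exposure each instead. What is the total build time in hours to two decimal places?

12.75 hours

Layers = ⌈83.6/0.025⌉ = 3344.
Bottom layers: 10 × (47.9 + 2.62) → 505.2 s.
Regular layers = 3334 × (11 + 2.62), so 45409.08 s.
Total = 505.2 + 45409.08 = 45914.28 s = 12.75 hours.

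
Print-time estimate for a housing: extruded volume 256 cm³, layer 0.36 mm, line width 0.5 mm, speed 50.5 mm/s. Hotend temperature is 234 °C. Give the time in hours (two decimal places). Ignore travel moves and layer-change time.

Bead cross-section = 0.36 × 0.5, so 0.18 mm².
Total extruded path = 256000/0.18 = 1422222.2 mm.
Print-move time = 1422222.2 / 50.5 = 28162.8 s.
28162.8 s = 7.82 hours.

7.82 hours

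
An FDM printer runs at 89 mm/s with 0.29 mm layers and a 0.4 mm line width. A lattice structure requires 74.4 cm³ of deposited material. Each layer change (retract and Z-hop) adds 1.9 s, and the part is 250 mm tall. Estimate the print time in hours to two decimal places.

2.46 hours

Bead cross-section: 0.29 × 0.4 → 0.116 mm².
Total extruded path = 74400/0.116 = 641379.3 mm.
Extrusion time: 641379.3 / 89 → 7206.5 s.
Number of layers: 250 / 0.29 → 863 (rounded up).
Non-print overhead: 863 × 1.9 → 1639.7 s.
Total = 7206.5 + 1639.7 = 8846.2 s = 2.46 hours.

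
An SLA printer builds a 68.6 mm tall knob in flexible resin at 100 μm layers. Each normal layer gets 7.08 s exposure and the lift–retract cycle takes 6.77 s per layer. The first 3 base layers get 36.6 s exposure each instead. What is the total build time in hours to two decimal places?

Layers = ⌈68.6/0.1⌉ = 686.
Bottom layers: 3 × (36.6 + 6.77) → 130.11 s.
Normal layers = 683 × (7.08 + 6.77) = 9459.55 s.
Total = 130.11 + 9459.55 = 9589.66 s = 2.66 hours.

2.66 hours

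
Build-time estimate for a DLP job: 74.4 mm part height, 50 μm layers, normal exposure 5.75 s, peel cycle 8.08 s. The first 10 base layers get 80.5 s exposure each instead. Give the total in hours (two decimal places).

5.92 hours

Layers = ⌈74.4/0.05⌉ = 1488.
Base layers: 10 × (80.5 + 8.08) → 885.8 s.
Normal layers = 1478 × (5.75 + 8.08), so 20440.74 s.
Total = 885.8 + 20440.74 = 21326.54 s = 5.92 hours.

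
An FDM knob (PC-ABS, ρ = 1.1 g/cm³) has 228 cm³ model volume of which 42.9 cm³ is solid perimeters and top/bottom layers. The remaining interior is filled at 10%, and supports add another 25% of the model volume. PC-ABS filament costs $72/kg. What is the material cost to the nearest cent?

$9.38

Interior volume: 228 − 42.9 → 185.1 cm³.
Deposited infill = 0.10 × 185.1 = 18.51 cm³.
Support = 0.25 × 228, so 57 cm³.
Total extruded = 42.9 + 18.51 + 57 = 118.41 cm³.
Mass = 118.41 × 1.1, so 130.251 g.
At $72/kg: 130.251/1000 × 72 = $9.38.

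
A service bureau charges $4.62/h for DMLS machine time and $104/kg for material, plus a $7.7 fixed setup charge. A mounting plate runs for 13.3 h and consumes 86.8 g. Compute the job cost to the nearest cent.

$78.17

Time charge = 4.62 × 13.3 = $61.446.
Material cost = 104 × 86.8/1000 = $9.0272.
Adding setup: 61.446 + 9.0272 + 7.7 → 78.1732 ≈ $78.17.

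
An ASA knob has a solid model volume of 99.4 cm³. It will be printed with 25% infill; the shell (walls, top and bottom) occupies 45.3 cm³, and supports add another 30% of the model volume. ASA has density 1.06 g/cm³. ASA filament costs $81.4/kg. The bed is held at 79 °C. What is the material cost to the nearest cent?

$7.65

Infill region = 99.4 − 45.3, so 54.1 cm³.
Deposited infill = 0.25 × 54.1, so 13.525 cm³.
Support: 0.30 × 99.4 → 29.82 cm³.
Total printed volume = 45.3 + 13.525 + 29.82, so 88.645 cm³.
Mass = 88.645 × 1.06 = 93.9637 g.
At $81.4/kg: 93.9637/1000 × 81.4 = $7.65.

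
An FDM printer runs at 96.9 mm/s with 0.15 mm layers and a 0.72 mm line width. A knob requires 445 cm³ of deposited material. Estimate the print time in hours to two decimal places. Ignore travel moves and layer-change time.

11.81 hours

Bead cross-section = 0.15 × 0.72, so 0.108 mm².
Total extruded path = 445000/0.108 = 4120370.4 mm.
Time extruding = 4120370.4 / 96.9, so 42521.9 s.
That's 42521.9 s → 11.81 hours.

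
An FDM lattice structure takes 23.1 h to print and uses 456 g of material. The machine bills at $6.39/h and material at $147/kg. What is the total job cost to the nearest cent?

Time charge = 6.39 × 23.1, so $147.609.
Feedstock cost: 147 × 456/1000 → $67.032.
Job cost: 147.609 + 67.032 = 214.641 ≈ $214.64.

$214.64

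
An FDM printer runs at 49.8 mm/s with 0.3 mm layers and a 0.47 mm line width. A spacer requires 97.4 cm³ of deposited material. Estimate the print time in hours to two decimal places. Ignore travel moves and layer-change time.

Line area: 0.3 × 0.47 → 0.141 mm².
Path length: 97400 mm³ / 0.141 mm² → 690780.1 mm.
Time extruding = 690780.1 / 49.8, so 13871.1 s.
Converting: 13871.1 s = 3.85 hours.

3.85 hours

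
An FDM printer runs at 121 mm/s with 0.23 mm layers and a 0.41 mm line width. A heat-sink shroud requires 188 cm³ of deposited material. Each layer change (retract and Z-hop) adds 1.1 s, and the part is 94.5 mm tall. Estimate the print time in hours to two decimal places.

4.70 hours

Extrusion cross-section = 0.23 × 0.41, so 0.0943 mm².
Toolpath length = 188 cm³ / 0.0943 mm² = 188000 / 0.0943 = 1993637.3 mm.
Print-move time = 1993637.3 / 121, so 16476.3 s.
Layer count = ceil(94.5 / 0.23) = 411.
Z-hop total = 411 × 1.1 = 452.1 s.
Altogether 16476.3 + 452.1 = 16928.4 s, i.e. 4.70 hours.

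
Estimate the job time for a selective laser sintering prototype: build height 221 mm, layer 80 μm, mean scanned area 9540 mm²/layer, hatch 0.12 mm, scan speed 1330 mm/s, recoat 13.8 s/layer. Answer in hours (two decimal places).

56.47 hours

Layer count = ceil(221 / 0.08) = 2763.
Scan path per layer = 9540 / 0.12 = 79500 mm.
Scan time per layer = 79500 / 1330, so 59.7744 s.
Per-layer time = 59.7744 + 13.8 = 73.5744 s.
Total: 2763 × 73.5744 s = 203286.0672 s → 56.47 hours.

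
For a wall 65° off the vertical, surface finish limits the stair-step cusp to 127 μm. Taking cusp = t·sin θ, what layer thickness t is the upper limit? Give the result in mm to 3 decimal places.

0.140 mm

t = h_c / sin θ = 0.127 / 0.9063 = 0.140 mm.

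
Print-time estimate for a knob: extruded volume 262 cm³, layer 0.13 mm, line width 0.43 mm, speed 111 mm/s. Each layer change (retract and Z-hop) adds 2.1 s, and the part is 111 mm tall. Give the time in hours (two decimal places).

Line area: 0.13 × 0.43 → 0.0559 mm².
Path length: 262000 mm³ / 0.0559 mm² → 4686941 mm.
Time extruding: 4686941 / 111 → 42224.7 s.
Layer count = ceil(111 / 0.13) = 854.
Z-hop total = 854 × 2.1, so 1793.4 s.
Total = 42224.7 + 1793.4 = 44018.1 s = 12.23 hours.

12.23 hours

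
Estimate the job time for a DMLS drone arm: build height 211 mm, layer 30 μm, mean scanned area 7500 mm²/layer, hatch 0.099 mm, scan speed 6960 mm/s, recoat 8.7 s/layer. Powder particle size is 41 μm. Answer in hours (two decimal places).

38.27 hours

Number of layers: 211 / 0.03 → 7034 (rounded up).
Hatch length per layer = 7500 / 0.099 = 75757.6 mm.
Laser time per layer = 75757.6 / 6960, so 10.8847 s.
Time per layer: 10.8847 + 8.7 → 19.5847 s.
Total: 7034 × 19.5847 s = 137758.7798 s → 38.27 hours.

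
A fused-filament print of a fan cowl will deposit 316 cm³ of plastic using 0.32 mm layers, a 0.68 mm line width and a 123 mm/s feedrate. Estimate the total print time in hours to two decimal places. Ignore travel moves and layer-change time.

3.28 hours

Bead cross-section: 0.32 × 0.68 → 0.2176 mm².
Toolpath length = 316 cm³ / 0.2176 mm² = 316000 / 0.2176 = 1452205.9 mm.
Time extruding: 1452205.9 / 123 → 11806.6 s.
That's 11806.6 s → 3.28 hours.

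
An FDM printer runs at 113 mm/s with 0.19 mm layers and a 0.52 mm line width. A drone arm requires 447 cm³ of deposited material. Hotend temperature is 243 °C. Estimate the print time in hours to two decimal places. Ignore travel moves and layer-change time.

11.12 hours

Extrusion cross-section: 0.19 × 0.52 → 0.0988 mm².
Total extruded path = 447000/0.0988 = 4524291.5 mm.
Extrusion time = 4524291.5 / 113 = 40038 s.
In the requested units: 40038 s = 11.12 hours.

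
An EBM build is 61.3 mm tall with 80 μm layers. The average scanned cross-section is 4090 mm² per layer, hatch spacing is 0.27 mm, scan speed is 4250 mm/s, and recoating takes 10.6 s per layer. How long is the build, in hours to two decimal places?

3.02 hours

Layer count = ceil(61.3 / 0.08) = 767.
Scan path per layer = 4090 / 0.27 = 15148.1 mm.
Per-layer scan time: 15148.1 / 4250 → 3.5643 s.
Time per layer = 3.5643 + 10.6 = 14.1643 s.
767 layers × 14.1643 s/layer = 10864.0181 s, i.e. 3.02 hours.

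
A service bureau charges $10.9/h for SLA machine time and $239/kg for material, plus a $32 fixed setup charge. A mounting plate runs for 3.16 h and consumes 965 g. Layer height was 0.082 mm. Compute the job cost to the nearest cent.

$297.08

Machine-time cost: 10.9 × 3.16 → $34.444.
Material cost = 239 × 965/1000, so $230.635.
Adding setup: 34.444 + 230.635 + 32 → 297.079 ≈ $297.08.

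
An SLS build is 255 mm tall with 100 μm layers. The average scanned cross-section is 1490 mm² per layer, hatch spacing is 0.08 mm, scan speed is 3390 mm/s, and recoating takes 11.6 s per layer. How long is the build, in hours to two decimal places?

Layers = ⌈255/0.1⌉ = 2550.
Hatch length per layer = 1490 / 0.08 = 18625 mm.
Scan time per layer = 18625 / 3390 = 5.4941 s.
Layer cycle = 5.4941 + 11.6 = 17.0941 s.
2550 layers × 17.0941 s/layer = 43589.955 s, i.e. 12.11 hours.

12.11 hours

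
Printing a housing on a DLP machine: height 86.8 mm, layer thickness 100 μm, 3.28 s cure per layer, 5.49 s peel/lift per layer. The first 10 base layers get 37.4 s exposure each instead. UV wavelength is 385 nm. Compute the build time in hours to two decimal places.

Number of layers: 86.8 / 0.1 → 868 (rounded up).
Burn-in layers = 10 × (37.4 + 5.49) = 428.9 s.
Regular layers = 858 × (3.28 + 5.49) = 7524.66 s.
Sum: 428.9 + 7524.66 = 7953.56 s → 2.21 hours.

2.21 hours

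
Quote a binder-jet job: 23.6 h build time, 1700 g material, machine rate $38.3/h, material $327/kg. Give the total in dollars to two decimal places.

$1459.78

Machine cost: 38.3 × 23.6 → $903.88.
Material cost = 327 × 1700/1000, so $555.90.
Total = 903.88 + 555.90 = $1459.78.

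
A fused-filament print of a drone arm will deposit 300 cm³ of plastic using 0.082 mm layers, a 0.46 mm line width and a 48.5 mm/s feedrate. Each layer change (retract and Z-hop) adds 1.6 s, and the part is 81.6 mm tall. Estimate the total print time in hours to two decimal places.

Extrusion cross-section = 0.082 × 0.46, so 0.03772 mm².
Total extruded path = 300000/0.03772 = 7953340.4 mm.
Extrusion time = 7953340.4 / 48.5, so 163986.4 s.
Layer count = ceil(81.6 / 0.082) = 996.
Layer-change overhead = 996 × 1.6, so 1593.6 s.
Altogether 163986.4 + 1593.6 = 165580 s, i.e. 45.99 hours.

45.99 hours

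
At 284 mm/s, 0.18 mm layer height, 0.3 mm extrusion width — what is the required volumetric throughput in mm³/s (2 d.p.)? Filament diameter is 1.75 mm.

Bead cross-section: 0.18 × 0.3 → 0.054 mm².
Volumetric flow = 284 × 0.054 = 15.34 mm³/s.

15.34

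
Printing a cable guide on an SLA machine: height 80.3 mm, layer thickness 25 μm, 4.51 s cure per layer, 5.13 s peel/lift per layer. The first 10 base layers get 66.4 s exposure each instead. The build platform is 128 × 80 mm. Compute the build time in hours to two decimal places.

Number of layers: 80.3 / 0.025 → 3212 (rounded up).
Base layers = 10 × (66.4 + 5.13) = 715.3 s.
Remaining layers: 3202 × (4.51 + 5.13) → 30867.28 s.
Sum: 715.3 + 30867.28 = 31582.58 s → 8.77 hours.

8.77 hours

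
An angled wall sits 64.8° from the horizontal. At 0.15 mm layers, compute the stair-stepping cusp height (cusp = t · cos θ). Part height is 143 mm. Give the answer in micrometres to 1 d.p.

63.9 μm

cos(64.8°) = 0.4258, so cusp = 0.15 × 0.4258 = 0.06387 mm → 63.9 μm.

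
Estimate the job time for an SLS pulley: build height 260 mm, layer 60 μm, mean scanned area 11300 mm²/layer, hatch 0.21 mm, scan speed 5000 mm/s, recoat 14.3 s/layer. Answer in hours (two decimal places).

Number of layers: 260 / 0.06 → 4334 (rounded up).
Hatch length per layer = 11300 / 0.21, so 53809.5 mm.
Per-layer scan time = 53809.5 / 5000 = 10.7619 s.
Time per layer = 10.7619 + 14.3 = 25.0619 s.
4334 layers × 25.0619 s/layer = 108618.2746 s, i.e. 30.17 hours.

30.17 hours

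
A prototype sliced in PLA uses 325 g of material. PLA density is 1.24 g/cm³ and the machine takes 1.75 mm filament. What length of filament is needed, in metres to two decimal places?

Volume = 325 g / 1.24 g·cm⁻³ = 262.0968 cm³ = 262096.8 mm³.
A = π r² = π × 0.875² = 2.4053 mm².
Length = 262096.8 / 2.4053 = 108966.37 mm = 108.97 m.

108.97 m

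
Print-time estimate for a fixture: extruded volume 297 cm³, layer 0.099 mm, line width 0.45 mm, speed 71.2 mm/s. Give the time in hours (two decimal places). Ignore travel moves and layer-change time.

26.01 hours

Line area: 0.099 × 0.45 → 0.04455 mm².
Total extruded path = 297000/0.04455 = 6666666.7 mm.
Print-move time = 6666666.7 / 71.2, so 93633 s.
93633 s = 26.01 hours.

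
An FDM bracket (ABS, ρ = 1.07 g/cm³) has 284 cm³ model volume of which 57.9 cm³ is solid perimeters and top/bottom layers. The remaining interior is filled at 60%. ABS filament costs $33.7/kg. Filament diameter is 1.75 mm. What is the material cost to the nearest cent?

Infill region = 284 − 57.9 = 226.1 cm³.
Deposited infill = 0.60 × 226.1 = 135.66 cm³.
Total printed volume = 57.9 + 135.66, so 193.56 cm³.
Mass = 193.56 × 1.07, so 207.1092 g.
Cost = 207.1092 g / 1000 × $33.7/kg = $6.98.

$6.98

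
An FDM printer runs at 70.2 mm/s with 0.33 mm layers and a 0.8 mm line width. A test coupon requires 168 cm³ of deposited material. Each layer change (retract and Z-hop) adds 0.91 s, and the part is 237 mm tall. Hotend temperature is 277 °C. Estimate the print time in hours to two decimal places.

2.70 hours

Line area: 0.33 × 0.8 → 0.264 mm².
Total extruded path = 168000/0.264 = 636363.6 mm.
Extrusion time = 636363.6 / 70.2, so 9065 s.
Layers = ⌈237/0.33⌉ = 719.
Layer-change overhead: 719 × 0.91 → 654.29 s.
Altogether 9065 + 654.29 = 9719.29 s, i.e. 2.70 hours.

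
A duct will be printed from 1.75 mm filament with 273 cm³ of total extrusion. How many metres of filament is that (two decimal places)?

Filament cross-section = π × (1.75/2)² = 2.4053 mm².
L = 273000 mm³ / 2.4053 mm² = 113499.36 mm, i.e. 113.50 m.

113.50 m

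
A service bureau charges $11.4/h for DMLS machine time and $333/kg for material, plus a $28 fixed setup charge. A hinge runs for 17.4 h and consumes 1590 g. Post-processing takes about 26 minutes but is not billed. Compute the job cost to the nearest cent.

$755.83

Time charge = 11.4 × 17.4 = $198.36.
Material cost: 333 × 1590/1000 → $529.47.
Total = 198.36 + 529.47 + 28 = $755.83.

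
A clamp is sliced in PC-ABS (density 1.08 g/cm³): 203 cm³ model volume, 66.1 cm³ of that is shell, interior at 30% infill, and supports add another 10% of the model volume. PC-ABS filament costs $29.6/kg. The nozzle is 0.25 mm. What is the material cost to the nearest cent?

Infill region: 203 − 66.1 → 136.9 cm³.
Infill volume = 0.30 × 136.9 = 41.07 cm³.
Support = 0.10 × 203, so 20.3 cm³.
Total extruded = 66.1 + 41.07 + 20.3, so 127.47 cm³.
Mass = 127.47 × 1.08, so 137.6676 g.
Cost = 137.6676 g / 1000 × $29.6/kg = $4.07.

$4.07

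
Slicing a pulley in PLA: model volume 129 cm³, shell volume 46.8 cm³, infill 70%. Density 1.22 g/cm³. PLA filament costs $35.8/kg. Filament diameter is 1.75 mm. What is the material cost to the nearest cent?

$4.56

Volume inside the shell = 129 − 46.8 = 82.2 cm³.
Deposited infill = 0.70 × 82.2 = 57.54 cm³.
Total printed volume = 46.8 + 57.54 = 104.34 cm³.
Mass = 104.34 × 1.22 = 127.2948 g.
At $35.8/kg: 127.2948/1000 × 35.8 = $4.56.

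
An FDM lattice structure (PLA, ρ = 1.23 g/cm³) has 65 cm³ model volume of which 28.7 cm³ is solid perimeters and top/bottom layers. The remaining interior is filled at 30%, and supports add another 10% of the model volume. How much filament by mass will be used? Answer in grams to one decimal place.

Infill region = 65 − 28.7, so 36.3 cm³.
Infill volume = 0.30 × 36.3, so 10.89 cm³.
Support = 0.10 × 65, so 6.5 cm³.
Deposited volume = 28.7 + 10.89 + 6.5 = 46.09 cm³.
Mass = 46.09 × 1.23 = 56.6907 g.

56.7 g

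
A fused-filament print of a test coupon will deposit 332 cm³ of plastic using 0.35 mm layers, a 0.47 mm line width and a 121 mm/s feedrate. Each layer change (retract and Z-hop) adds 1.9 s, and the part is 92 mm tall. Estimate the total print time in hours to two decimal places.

4.77 hours

Bead cross-section: 0.35 × 0.47 → 0.1645 mm².
Toolpath length = 332 cm³ / 0.1645 mm² = 332000 / 0.1645 = 2018237.1 mm.
Time extruding: 2018237.1 / 121 → 16679.6 s.
Layer count = ceil(92 / 0.35) = 263.
Non-print overhead = 263 × 1.9, so 499.7 s.
Altogether 16679.6 + 499.7 = 17179.3 s, i.e. 4.77 hours.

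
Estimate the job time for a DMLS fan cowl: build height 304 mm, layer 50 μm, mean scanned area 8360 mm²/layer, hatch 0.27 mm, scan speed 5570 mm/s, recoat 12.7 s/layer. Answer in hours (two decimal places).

30.84 hours

Number of layers: 304 / 0.05 → 6080 (rounded up).
Scan path per layer: 8360 / 0.27 → 30963 mm.
Laser time per layer = 30963 / 5570 = 5.5589 s.
Time per layer = 5.5589 + 12.7 = 18.2589 s.
Total: 6080 × 18.2589 s = 111014.112 s → 30.84 hours.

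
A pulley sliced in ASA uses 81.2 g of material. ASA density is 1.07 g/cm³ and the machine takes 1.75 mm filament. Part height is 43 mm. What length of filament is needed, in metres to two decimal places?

31.55 m

Volume = 81.2 g / 1.07 g·cm⁻³ = 75.8879 cm³ = 75887.9 mm³.
A = π r² = π × 0.875² = 2.4053 mm².
Length = 75887.9 / 2.4053 = 31550.28 mm = 31.55 m.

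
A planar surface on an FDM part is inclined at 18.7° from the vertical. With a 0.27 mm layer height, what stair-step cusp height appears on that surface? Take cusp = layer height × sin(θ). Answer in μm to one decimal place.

86.6 μm

sin(18.7°) = 0.3206, so cusp = 0.27 × 0.3206 = 0.086562 mm → 86.6 μm.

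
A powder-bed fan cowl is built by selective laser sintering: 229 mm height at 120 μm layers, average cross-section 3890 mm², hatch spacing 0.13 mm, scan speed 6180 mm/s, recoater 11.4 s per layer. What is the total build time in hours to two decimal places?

8.61 hours

Layer count = ceil(229 / 0.12) = 1909.
Hatch length per layer = 3890 / 0.13 = 29923.1 mm.
Scan time per layer = 29923.1 / 6180 = 4.8419 s.
Layer cycle: 4.8419 + 11.4 → 16.2419 s.
1909 layers × 16.2419 s/layer = 31005.7871 s, i.e. 8.61 hours.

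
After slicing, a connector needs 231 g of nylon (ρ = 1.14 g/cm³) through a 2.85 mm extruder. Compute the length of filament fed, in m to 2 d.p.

Volume = 231 g / 1.14 g·cm⁻³ = 202.6316 cm³ = 202631.6 mm³.
Cross-section of 2.85 mm filament: π·(2.85/2)² = 6.3794 mm².
Length = 202631.6 / 6.3794 = 31763.43 mm = 31.76 m.

31.76 m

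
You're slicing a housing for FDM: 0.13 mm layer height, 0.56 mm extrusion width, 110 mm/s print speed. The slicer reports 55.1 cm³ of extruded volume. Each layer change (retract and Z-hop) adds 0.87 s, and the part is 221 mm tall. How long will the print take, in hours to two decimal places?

Line area = 0.13 × 0.56, so 0.0728 mm².
Path length: 55100 mm³ / 0.0728 mm² → 756868.1 mm.
Print-move time = 756868.1 / 110, so 6880.6 s.
Number of layers: 221 / 0.13 → 1700 (rounded up).
Non-print overhead = 1700 × 0.87, so 1479 s.
Altogether 6880.6 + 1479 = 8359.6 s, i.e. 2.32 hours.

2.32 hours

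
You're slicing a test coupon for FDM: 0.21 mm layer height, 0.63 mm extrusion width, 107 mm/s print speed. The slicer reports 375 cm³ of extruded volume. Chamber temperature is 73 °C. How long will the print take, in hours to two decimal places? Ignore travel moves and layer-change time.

7.36 hours

Extrusion cross-section: 0.21 × 0.63 → 0.1323 mm².
Path length: 375000 mm³ / 0.1323 mm² → 2834467.1 mm.
Print-move time: 2834467.1 / 107 → 26490.3 s.
26490.3 s = 7.36 hours.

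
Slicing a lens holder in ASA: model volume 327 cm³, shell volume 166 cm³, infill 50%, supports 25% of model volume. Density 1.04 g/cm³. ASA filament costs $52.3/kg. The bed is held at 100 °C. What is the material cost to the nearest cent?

Infill region = 327 − 166, so 161 cm³.
Deposited infill = 0.50 × 161, so 80.5 cm³.
Support = 0.25 × 327, so 81.75 cm³.
Total printed volume = 166 + 80.5 + 81.75, so 328.25 cm³.
Mass = 328.25 × 1.04 = 341.38 g.
At $52.3/kg: 341.38/1000 × 52.3 = $17.85.

$17.85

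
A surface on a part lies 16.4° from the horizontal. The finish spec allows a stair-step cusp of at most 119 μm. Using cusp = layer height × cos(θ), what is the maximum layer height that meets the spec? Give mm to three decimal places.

0.124 mm

t = h_c / cos θ = 0.119 / 0.9593 = 0.124 mm.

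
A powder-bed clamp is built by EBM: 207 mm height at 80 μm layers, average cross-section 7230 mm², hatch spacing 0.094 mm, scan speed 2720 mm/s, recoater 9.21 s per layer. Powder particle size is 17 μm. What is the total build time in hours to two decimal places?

26.95 hours

Layers = ⌈207/0.08⌉ = 2588.
Per-layer scan distance = 7230 / 0.094 = 76914.9 mm.
Beam time per layer = 76914.9 / 2720, so 28.2775 s.
Layer cycle: 28.2775 + 9.21 → 37.4875 s.
2588 layers × 37.4875 s/layer = 97017.65 s, i.e. 26.95 hours.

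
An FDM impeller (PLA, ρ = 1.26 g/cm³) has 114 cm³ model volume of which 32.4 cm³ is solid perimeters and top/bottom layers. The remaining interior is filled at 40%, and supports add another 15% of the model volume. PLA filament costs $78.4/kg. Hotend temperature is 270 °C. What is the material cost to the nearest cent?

$8.11

Volume inside the shell: 114 − 32.4 → 81.6 cm³.
Infill volume: 0.40 × 81.6 → 32.64 cm³.
Support = 0.15 × 114, so 17.1 cm³.
Deposited volume = 32.4 + 32.64 + 17.1 = 82.14 cm³.
Mass = 82.14 × 1.26 = 103.4964 g.
Cost = 103.4964 g / 1000 × $78.4/kg = $8.11.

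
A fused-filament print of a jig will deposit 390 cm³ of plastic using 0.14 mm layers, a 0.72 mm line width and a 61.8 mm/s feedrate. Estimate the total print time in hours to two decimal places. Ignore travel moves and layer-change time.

Line area = 0.14 × 0.72, so 0.1008 mm².
Path length: 390000 mm³ / 0.1008 mm² → 3869047.6 mm.
Print-move time = 3869047.6 / 61.8, so 62605.9 s.
That's 62605.9 s → 17.39 hours.

17.39 hours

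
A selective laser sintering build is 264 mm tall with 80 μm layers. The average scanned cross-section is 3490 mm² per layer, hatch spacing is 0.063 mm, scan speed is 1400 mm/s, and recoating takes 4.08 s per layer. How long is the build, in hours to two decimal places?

40.01 hours

Number of layers: 264 / 0.08 → 3300 (rounded up).
Hatch length per layer: 3490 / 0.063 → 55396.8 mm.
Scan time per layer = 55396.8 / 1400 = 39.5691 s.
Layer cycle = 39.5691 + 4.08 = 43.6491 s.
3300 layers × 43.6491 s/layer = 144042.03 s, i.e. 40.01 hours.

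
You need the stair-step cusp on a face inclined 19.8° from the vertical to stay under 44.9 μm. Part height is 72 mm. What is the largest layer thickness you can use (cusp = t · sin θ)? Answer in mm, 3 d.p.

Layer height = cusp / sin(19.8°) = 0.0449 / 0.3387 = 0.133 mm.

0.133 mm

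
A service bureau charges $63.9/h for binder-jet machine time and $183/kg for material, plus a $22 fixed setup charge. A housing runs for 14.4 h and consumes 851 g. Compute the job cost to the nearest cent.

Machine cost = 63.9 × 14.4, so $920.16.
Material charge = 183 × 851/1000, so $155.733.
Adding setup: 920.16 + 155.733 + 22 → 1097.893 ≈ $1097.89.

$1097.89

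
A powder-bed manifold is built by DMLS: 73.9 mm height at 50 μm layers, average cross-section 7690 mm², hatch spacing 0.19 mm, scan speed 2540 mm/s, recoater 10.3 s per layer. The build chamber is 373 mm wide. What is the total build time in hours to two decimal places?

10.77 hours

Layers = ⌈73.9/0.05⌉ = 1478.
Hatch length per layer = 7690 / 0.19 = 40473.7 mm.
Per-layer scan time = 40473.7 / 2540 = 15.9345 s.
Layer cycle: 15.9345 + 10.3 → 26.2345 s.
1478 layers × 26.2345 s/layer = 38774.591 s, i.e. 10.77 hours.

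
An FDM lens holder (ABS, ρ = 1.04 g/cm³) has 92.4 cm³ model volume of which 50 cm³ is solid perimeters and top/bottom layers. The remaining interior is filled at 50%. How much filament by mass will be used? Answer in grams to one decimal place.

Volume inside the shell = 92.4 − 50 = 42.4 cm³.
Infill volume = 0.50 × 42.4 = 21.2 cm³.
Total extruded = 50 + 21.2 = 71.2 cm³.
Mass = 71.2 × 1.04 = 74.048 g.

74.0 g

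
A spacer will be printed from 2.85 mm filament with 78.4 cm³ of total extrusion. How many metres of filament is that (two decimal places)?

12.29 m

A = π r² = π × 1.425² = 6.3794 mm².
L = 78400 mm³ / 6.3794 mm² = 12289.56 mm, i.e. 12.29 m.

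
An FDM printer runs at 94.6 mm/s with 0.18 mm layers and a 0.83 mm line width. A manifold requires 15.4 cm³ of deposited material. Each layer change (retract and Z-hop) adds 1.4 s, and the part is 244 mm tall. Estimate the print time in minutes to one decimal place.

Bead cross-section: 0.18 × 0.83 → 0.1494 mm².
Total extruded path = 15400/0.1494 = 103079 mm.
Print-move time = 103079 / 94.6 = 1089.6 s.
Number of layers: 244 / 0.18 → 1356 (rounded up).
Z-hop total: 1356 × 1.4 → 1898.4 s.
Altogether 1089.6 + 1898.4 = 2988 s, i.e. 49.8 minutes.

49.8 minutes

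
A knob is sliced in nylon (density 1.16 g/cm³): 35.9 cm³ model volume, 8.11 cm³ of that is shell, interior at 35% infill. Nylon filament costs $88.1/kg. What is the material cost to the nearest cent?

Interior volume = 35.9 − 8.11 = 27.79 cm³.
Infill deposited: 0.35 × 27.79 → 9.7265 cm³.
Total extruded = 8.11 + 9.7265 = 17.8365 cm³.
Mass = 17.8365 × 1.16 = 20.69034 g.
At $88.1/kg: 20.69034/1000 × 88.1 = $1.82.

$1.82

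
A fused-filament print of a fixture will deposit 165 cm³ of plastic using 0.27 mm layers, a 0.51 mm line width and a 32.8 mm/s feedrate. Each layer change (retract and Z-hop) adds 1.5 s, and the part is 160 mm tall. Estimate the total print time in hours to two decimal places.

10.39 hours

Extrusion cross-section = 0.27 × 0.51, so 0.1377 mm².
Toolpath length = 165 cm³ / 0.1377 mm² = 165000 / 0.1377 = 1198257.1 mm.
Time extruding = 1198257.1 / 32.8, so 36532.2 s.
Layer count = ceil(160 / 0.27) = 593.
Z-hop total = 593 × 1.5 = 889.5 s.
Total = 36532.2 + 889.5 = 37421.7 s = 10.39 hours.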